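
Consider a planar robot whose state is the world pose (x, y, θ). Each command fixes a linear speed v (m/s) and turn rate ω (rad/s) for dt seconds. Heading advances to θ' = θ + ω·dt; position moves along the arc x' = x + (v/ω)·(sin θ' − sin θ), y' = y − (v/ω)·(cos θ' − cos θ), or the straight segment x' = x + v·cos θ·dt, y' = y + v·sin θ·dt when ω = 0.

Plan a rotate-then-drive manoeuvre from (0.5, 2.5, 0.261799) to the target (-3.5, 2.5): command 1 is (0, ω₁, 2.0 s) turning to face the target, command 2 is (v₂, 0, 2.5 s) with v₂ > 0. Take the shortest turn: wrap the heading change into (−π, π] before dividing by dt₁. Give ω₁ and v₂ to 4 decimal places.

ω₁ = 1.4399, v₂ = 1.6000

heading to target = atan2(2.5−2.5, -3.5−0.5) = 3.1416
Δθ = wrap(3.1416 − 0.2618) = 2.8798; ω₁ = Δθ/dt₁ = 1.4399
distance = √((-3.5−0.5)² + (2.5−2.5)²) = 4.0000; v₂ = distance/dt₂ = 1.6000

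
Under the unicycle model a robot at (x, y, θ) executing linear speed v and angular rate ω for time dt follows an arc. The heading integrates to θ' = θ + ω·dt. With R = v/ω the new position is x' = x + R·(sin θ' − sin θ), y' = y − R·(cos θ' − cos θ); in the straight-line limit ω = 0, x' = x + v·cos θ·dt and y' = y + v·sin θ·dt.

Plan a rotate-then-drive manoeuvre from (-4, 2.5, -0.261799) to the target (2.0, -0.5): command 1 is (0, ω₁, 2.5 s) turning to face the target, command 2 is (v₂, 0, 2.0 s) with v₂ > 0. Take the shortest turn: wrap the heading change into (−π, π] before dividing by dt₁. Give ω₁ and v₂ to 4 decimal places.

ω₁ = -0.0807, v₂ = 3.3541

heading to target = atan2(-0.5−2.5, 2−-4) = -0.4636
Δθ = wrap(-0.4636 − -0.2618) = -0.2018; ω₁ = Δθ/dt₁ = -0.0807
distance = √((2−-4)² + (-0.5−2.5)²) = 6.7082; v₂ = distance/dt₂ = 3.3541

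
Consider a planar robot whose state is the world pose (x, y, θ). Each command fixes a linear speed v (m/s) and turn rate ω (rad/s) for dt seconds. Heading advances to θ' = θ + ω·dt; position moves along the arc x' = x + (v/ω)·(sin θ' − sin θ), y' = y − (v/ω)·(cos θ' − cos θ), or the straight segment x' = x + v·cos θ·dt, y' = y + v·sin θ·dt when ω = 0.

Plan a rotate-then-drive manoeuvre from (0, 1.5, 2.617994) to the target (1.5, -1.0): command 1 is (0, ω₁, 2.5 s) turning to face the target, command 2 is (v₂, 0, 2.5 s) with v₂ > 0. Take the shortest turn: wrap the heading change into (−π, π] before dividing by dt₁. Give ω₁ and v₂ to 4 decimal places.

ω₁ = 1.0539, v₂ = 1.1662

heading to target = atan2(-1−1.5, 1.5−0) = -1.0304
Δθ = wrap(-1.0304 − 2.6180) = 2.6348; ω₁ = Δθ/dt₁ = 1.0539
distance = √((1.5−0)² + (-1−1.5)²) = 2.9155; v₂ = distance/dt₂ = 1.1662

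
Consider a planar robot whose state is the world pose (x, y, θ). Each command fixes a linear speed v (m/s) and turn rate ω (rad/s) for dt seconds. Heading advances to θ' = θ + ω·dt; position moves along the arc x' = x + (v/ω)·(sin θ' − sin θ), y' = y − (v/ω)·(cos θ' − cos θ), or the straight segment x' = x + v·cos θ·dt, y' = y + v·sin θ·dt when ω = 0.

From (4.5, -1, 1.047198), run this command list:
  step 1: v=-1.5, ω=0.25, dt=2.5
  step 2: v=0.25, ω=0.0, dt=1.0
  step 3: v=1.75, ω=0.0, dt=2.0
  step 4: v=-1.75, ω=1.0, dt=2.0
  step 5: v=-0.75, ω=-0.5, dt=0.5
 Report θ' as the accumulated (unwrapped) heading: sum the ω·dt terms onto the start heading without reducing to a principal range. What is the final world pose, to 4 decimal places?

(6.3177, -2.0613, 3.4222)

step 1: θ'=1.6722 (R=-6.0000) → pose (3.7270, -4.6074, 1.6722)
step 2: θ'=1.6722 (straight) → pose (3.7017, -4.3586, 1.6722)
step 3: θ'=1.6722 (straight) → pose (3.3474, -0.8766, 1.6722)
step 4: θ'=3.6722 (R=-1.7500) → pose (5.9740, -2.2089, 3.6722)
step 5: θ'=3.4222 (R=1.5000) → pose (6.3177, -2.0613, 3.4222)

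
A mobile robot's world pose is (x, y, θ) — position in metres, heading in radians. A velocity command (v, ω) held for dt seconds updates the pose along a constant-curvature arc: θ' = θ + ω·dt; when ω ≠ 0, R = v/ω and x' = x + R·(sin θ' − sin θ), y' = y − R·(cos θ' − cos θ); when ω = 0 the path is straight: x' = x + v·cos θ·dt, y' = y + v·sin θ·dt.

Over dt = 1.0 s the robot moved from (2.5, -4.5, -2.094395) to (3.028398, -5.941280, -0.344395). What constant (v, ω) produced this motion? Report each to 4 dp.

Δθ = -0.344395 − -2.094395 = 1.750000
ω = Δθ/dt = 1.750000/1.0 = 1.7500
R = −Δy/(cos θ' − cos θ) = 1.0000
v = R·ω = 1.0000·1.7500 = 1.7500

v = 1.7500, ω = 1.7500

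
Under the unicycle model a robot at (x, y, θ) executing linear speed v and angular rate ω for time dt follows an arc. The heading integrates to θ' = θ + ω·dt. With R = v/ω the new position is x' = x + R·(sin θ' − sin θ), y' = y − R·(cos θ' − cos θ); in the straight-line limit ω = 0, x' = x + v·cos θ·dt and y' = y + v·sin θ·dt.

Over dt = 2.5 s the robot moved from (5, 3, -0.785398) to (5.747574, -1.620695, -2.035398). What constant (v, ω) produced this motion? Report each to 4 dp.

v = 2.0000, ω = -0.5000

Δθ = -2.035398 − -0.785398 = -1.250000
ω = Δθ/dt = -1.250000/2.5 = -0.5000
R = −Δy/(cos θ' − cos θ) = -4.0000
v = R·ω = -4.0000·-0.5000 = 2.0000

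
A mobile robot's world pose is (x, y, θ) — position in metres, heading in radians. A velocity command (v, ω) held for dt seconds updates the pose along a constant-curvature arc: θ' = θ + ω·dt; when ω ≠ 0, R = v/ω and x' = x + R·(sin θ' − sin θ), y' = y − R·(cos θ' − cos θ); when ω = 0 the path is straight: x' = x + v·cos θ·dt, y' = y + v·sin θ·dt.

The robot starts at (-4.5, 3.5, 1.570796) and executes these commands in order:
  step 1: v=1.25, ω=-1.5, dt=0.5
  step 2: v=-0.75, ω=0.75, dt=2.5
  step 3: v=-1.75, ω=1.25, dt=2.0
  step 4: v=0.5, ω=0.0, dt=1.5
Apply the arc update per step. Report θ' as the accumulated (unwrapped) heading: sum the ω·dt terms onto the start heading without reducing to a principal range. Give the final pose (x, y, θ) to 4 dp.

step 1: θ'=0.8208 (R=-0.8333) → pose (-4.2764, 4.0680, 0.8208)
step 2: θ'=2.6958 (R=-1.0000) → pose (-3.9759, 2.4841, 2.6958)
step 3: θ'=5.1958 (R=-1.4000) → pose (-2.1327, 4.3980, 5.1958)
step 4: θ'=5.1958 (straight) → pose (-1.7841, 3.7340, 5.1958)

(-1.7841, 3.7340, 5.1958)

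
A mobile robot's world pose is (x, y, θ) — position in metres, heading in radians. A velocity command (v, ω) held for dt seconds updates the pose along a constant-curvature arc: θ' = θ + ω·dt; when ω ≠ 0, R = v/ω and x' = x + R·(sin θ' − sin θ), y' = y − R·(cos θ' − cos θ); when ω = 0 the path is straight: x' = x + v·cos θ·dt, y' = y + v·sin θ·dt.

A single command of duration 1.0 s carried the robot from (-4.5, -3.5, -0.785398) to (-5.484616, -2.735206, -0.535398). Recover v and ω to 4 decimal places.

Δθ = -0.535398 − -0.785398 = 0.250000
ω = Δθ/dt = 0.250000/1.0 = 0.2500
R = Δx/(sin θ' − sin θ) = -5.0000
v = R·ω = -5.0000·0.2500 = -1.2500

v = -1.2500, ω = 0.2500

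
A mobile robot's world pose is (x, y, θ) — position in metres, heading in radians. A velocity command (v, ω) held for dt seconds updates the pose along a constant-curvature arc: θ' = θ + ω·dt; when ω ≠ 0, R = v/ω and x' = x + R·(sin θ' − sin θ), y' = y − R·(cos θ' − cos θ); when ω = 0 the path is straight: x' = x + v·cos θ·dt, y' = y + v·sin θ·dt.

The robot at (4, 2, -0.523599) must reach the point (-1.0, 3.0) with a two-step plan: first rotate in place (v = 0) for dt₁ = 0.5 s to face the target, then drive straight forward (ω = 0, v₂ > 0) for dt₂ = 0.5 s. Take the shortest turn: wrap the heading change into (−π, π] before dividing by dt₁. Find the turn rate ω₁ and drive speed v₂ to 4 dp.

ω₁ = -5.6308, v₂ = 10.1980

heading to target = atan2(3−2, -1−4) = 2.9442
Δθ = wrap(2.9442 − -0.5236) = -2.8154; ω₁ = Δθ/dt₁ = -5.6308
distance = √((-1−4)² + (3−2)²) = 5.0990; v₂ = distance/dt₂ = 10.1980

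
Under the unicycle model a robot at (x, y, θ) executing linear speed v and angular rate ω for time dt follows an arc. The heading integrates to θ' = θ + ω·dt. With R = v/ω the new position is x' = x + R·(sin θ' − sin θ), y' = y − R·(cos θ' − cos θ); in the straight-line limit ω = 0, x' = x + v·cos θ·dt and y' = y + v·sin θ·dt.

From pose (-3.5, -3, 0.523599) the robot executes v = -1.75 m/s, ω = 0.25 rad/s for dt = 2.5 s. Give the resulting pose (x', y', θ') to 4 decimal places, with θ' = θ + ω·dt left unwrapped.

θ' = 0.5236 + 0.25·2.5 = 1.1486
R = v/ω = -1.75/0.25 = -7.0000
x' = -3.5 + -7.0000·(sin 1.1486 − sin 0.5236) = -6.3853
y' = -3 − -7.0000·(cos 1.1486 − cos 0.5236) = -6.1938

(-6.3853, -6.1938, 1.1486)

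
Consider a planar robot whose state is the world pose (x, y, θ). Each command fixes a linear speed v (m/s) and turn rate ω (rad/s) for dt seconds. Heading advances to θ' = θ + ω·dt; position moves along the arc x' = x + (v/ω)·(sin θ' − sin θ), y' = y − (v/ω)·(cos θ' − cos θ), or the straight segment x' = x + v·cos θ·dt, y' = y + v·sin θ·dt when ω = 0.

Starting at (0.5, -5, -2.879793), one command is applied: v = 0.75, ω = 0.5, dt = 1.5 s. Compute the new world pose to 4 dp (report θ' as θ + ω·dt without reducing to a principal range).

θ' = -2.8798 + 0.5·1.5 = -2.1298
R = v/ω = 0.75/0.5 = 1.5000
x' = 0.5 + 1.5000·(sin -2.1298 − sin -2.8798) = -0.3835
y' = -5 − 1.5000·(cos -2.1298 − cos -2.8798) = -5.6534

(-0.3835, -5.6534, -2.1298)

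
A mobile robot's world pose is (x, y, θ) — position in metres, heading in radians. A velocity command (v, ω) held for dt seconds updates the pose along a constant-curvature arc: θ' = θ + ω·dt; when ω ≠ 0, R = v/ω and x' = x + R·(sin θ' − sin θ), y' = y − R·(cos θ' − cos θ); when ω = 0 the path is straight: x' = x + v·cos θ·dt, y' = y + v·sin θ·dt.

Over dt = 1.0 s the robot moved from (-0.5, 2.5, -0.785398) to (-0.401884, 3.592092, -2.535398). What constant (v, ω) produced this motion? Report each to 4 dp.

Δθ = -2.535398 − -0.785398 = -1.750000
ω = Δθ/dt = -1.750000/1.0 = -1.7500
R = −Δy/(cos θ' − cos θ) = 0.7143
v = R·ω = 0.7143·-1.7500 = -1.2500

v = -1.2500, ω = -1.7500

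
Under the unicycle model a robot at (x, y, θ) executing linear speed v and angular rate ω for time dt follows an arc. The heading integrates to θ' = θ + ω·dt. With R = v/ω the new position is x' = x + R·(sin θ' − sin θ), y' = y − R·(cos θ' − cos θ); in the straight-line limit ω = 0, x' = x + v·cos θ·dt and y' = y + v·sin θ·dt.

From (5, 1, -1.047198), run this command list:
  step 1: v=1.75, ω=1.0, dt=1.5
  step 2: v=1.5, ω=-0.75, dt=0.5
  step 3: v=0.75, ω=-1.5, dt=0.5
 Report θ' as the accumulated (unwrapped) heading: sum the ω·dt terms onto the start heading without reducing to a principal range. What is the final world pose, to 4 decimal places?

step 1: θ'=0.4528 (R=1.7500) → pose (7.2811, 0.3014, 0.4528)
step 2: θ'=0.0778 (R=-2.0000) → pose (8.0007, 0.4969, 0.0778)
step 3: θ'=-0.6722 (R=-0.5000) → pose (8.3509, 0.3896, -0.6722)

(8.3509, 0.3896, -0.6722)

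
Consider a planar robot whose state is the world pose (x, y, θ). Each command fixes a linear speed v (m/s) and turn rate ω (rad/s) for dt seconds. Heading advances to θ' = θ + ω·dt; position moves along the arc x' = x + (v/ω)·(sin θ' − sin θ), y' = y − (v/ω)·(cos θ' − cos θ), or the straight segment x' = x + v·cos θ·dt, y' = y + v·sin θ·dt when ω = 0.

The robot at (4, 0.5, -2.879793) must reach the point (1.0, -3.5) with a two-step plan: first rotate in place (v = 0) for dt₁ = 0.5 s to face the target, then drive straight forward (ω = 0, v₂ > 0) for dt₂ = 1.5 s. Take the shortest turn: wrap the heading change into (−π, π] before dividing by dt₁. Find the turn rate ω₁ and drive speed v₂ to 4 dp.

ω₁ = 1.3310, v₂ = 3.3333

heading to target = atan2(-3.5−0.5, 1−4) = -2.2143
Δθ = wrap(-2.2143 − -2.8798) = 0.6655; ω₁ = Δθ/dt₁ = 1.3310
distance = √((1−4)² + (-3.5−0.5)²) = 5.0000; v₂ = distance/dt₂ = 3.3333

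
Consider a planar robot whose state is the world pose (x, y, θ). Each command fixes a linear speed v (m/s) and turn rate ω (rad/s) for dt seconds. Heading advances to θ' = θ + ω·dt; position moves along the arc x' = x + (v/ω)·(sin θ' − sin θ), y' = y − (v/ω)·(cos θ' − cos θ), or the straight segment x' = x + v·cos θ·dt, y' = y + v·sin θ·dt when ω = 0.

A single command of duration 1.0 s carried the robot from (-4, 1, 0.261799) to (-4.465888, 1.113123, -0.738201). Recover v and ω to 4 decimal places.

Δθ = -0.738201 − 0.261799 = -1.000000
ω = Δθ/dt = -1.000000/1.0 = -1.0000
R = Δx/(sin θ' − sin θ) = 0.5000
v = R·ω = 0.5000·-1.0000 = -0.5000

v = -0.5000, ω = -1.0000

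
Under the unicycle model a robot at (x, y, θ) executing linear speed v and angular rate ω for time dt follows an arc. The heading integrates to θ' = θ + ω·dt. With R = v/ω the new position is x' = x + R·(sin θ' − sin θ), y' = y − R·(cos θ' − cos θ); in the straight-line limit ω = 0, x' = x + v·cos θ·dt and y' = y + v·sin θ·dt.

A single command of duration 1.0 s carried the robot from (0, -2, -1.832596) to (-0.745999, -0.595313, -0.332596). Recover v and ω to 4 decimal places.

Δθ = -0.332596 − -1.832596 = 1.500000
ω = Δθ/dt = 1.500000/1.0 = 1.5000
R = −Δy/(cos θ' − cos θ) = -1.1667
v = R·ω = -1.1667·1.5000 = -1.7500

v = -1.7500, ω = 1.5000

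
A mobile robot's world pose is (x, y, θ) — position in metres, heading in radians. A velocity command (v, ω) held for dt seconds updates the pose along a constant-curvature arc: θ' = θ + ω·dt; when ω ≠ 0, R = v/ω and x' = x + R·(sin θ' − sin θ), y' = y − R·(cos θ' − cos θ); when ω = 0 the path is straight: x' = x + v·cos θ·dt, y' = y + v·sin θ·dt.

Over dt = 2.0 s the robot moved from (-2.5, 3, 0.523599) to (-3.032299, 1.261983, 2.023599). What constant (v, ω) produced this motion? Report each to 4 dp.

Δθ = 2.023599 − 0.523599 = 1.500000
ω = Δθ/dt = 1.500000/2.0 = 0.7500
R = −Δy/(cos θ' − cos θ) = -1.3333
v = R·ω = -1.3333·0.7500 = -1.0000

v = -1.0000, ω = 0.7500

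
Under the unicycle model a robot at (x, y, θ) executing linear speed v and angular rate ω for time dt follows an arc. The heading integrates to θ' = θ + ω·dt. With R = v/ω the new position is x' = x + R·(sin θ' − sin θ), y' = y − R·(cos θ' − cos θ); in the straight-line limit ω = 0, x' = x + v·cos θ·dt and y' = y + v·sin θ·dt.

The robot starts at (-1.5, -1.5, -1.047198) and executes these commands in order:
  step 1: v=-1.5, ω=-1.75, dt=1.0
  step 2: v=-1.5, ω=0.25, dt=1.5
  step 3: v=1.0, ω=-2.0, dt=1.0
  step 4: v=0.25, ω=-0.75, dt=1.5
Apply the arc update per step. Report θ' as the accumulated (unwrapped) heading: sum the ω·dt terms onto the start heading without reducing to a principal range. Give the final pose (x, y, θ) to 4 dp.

(0.1678, 1.4453, -5.5472)

step 1: θ'=-2.7972 (R=0.8571) → pose (-1.0471, -0.2646, -2.7972)
step 2: θ'=-2.4222 (R=-6.0000) → pose (0.8807, 0.8698, -2.4222)
step 3: θ'=-4.4222 (R=-0.5000) → pose (0.0722, 1.1029, -4.4222)
step 4: θ'=-5.5472 (R=-0.3333) → pose (0.1678, 1.4453, -5.5472)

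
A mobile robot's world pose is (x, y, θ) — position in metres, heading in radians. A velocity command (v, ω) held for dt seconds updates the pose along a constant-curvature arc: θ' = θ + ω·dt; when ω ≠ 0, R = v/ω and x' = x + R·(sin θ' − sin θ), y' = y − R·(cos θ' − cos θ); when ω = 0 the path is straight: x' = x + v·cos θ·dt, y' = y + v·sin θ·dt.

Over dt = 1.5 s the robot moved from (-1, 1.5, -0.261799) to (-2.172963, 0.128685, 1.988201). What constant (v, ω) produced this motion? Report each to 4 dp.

v = -1.5000, ω = 1.5000

Δθ = 1.988201 − -0.261799 = 2.250000
ω = Δθ/dt = 2.250000/1.5 = 1.5000
R = −Δy/(cos θ' − cos θ) = -1.0000
v = R·ω = -1.0000·1.5000 = -1.5000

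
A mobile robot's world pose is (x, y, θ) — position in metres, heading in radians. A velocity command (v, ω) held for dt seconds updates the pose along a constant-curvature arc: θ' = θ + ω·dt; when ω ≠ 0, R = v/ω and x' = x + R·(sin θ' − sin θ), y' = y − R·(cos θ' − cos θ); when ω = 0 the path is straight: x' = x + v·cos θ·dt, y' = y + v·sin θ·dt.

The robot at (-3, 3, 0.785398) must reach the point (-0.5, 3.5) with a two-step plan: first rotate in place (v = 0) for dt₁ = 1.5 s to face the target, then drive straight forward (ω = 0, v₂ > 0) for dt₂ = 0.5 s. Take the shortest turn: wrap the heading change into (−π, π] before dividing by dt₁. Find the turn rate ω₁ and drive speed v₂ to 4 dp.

heading to target = atan2(3.5−3, -0.5−-3) = 0.1974
Δθ = wrap(0.1974 − 0.7854) = -0.5880; ω₁ = Δθ/dt₁ = -0.3920
distance = √((-0.5−-3)² + (3.5−3)²) = 2.5495; v₂ = distance/dt₂ = 5.0990

ω₁ = -0.3920, v₂ = 5.0990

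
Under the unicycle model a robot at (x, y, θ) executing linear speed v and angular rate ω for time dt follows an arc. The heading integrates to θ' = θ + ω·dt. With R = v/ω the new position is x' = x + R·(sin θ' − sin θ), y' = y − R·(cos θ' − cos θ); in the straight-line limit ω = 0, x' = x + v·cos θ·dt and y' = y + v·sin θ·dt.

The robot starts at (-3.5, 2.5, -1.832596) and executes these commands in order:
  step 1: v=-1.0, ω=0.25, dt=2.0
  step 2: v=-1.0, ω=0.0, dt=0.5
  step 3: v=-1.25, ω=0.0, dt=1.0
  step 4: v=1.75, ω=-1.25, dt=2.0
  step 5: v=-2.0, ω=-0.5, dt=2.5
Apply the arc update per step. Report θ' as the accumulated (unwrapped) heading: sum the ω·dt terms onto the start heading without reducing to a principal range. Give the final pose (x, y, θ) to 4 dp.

(-4.9625, 0.2408, -5.0826)

step 1: θ'=-1.3326 (R=-4.0000) → pose (-3.4766, 4.4791, -1.3326)
step 2: θ'=-1.3326 (straight) → pose (-3.5946, 4.9650, -1.3326)
step 3: θ'=-1.3326 (straight) → pose (-3.8896, 6.1797, -1.3326)
step 4: θ'=-3.8326 (R=-1.4000) → pose (-6.1423, 4.7705, -3.8326)
step 5: θ'=-5.0826 (R=4.0000) → pose (-4.9625, 0.2408, -5.0826)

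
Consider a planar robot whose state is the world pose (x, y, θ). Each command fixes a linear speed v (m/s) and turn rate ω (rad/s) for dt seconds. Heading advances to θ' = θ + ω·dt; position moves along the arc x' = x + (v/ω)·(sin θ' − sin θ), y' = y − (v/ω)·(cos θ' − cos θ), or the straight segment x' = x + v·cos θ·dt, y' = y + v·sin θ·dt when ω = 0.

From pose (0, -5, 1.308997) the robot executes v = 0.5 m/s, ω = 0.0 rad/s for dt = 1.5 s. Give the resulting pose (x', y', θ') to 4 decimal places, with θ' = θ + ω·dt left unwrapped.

(0.1941, -4.2756, 1.3090)

θ' = 1.3090 + 0.0·1.5 = 1.3090
ω = 0 → straight: x' = 0 + 0.5·cos(1.3090)·1.5 = 0.1941
y' = -5 + 0.5·sin(1.3090)·1.5 = -4.2756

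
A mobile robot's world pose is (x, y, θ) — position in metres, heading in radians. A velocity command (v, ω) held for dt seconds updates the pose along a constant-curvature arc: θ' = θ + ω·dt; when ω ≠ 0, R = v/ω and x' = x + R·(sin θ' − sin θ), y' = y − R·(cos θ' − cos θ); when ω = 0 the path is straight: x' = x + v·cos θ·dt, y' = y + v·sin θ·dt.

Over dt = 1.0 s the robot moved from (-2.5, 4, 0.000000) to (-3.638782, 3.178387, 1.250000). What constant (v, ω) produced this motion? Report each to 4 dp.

Δθ = 1.250000 − 0.000000 = 1.250000
ω = Δθ/dt = 1.250000/1.0 = 1.2500
R = Δx/(sin θ' − sin θ) = -1.2000
v = R·ω = -1.2000·1.2500 = -1.5000

v = -1.5000, ω = 1.2500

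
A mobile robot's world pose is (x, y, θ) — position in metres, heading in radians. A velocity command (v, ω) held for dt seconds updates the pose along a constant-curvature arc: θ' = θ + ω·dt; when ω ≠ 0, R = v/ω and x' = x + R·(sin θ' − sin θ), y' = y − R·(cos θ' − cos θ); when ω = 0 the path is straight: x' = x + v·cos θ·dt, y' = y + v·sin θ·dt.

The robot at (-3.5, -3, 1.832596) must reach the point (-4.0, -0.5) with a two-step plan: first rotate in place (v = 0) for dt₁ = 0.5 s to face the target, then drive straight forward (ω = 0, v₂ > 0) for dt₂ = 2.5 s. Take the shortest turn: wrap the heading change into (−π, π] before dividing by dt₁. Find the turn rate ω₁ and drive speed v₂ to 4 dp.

heading to target = atan2(-0.5−-3, -4−-3.5) = 1.7682
Δθ = wrap(1.7682 − 1.8326) = -0.0644; ω₁ = Δθ/dt₁ = -0.1288
distance = √((-4−-3.5)² + (-0.5−-3)²) = 2.5495; v₂ = distance/dt₂ = 1.0198

ω₁ = -0.1288, v₂ = 1.0198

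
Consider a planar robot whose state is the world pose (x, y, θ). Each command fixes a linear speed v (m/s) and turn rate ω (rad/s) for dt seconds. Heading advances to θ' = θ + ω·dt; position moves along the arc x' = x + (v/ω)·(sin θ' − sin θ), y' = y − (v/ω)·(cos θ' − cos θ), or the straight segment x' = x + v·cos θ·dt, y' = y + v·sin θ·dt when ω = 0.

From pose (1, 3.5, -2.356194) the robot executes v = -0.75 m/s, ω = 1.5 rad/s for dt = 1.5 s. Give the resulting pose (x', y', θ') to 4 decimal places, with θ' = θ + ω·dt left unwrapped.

θ' = -2.3562 + 1.5·1.5 = -0.1062
R = v/ω = -0.75/1.5 = -0.5000
x' = 1 + -0.5000·(sin -0.1062 − sin -2.3562) = 0.6994
y' = 3.5 − -0.5000·(cos -0.1062 − cos -2.3562) = 4.3507

(0.6994, 4.3507, -0.1062)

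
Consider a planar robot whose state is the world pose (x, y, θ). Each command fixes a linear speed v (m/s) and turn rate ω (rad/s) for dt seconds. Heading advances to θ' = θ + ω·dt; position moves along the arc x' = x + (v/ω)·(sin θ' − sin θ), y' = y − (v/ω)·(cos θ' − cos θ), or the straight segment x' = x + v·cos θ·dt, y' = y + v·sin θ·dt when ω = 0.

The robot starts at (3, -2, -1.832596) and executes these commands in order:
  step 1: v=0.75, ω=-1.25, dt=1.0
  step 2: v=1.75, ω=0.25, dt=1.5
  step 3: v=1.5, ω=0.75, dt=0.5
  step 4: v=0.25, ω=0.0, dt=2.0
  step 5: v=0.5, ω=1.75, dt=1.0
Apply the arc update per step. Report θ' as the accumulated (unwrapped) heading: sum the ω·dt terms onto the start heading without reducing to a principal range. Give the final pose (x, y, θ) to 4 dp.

(-0.9767, -4.3122, -0.5826)

step 1: θ'=-3.0826 (R=-0.6000) → pose (2.4558, -2.4437, -3.0826)
step 2: θ'=-2.7076 (R=7.0000) → pose (-0.0749, -3.0804, -2.7076)
step 3: θ'=-2.3326 (R=2.0000) → pose (-0.6811, -3.5146, -2.3326)
step 4: θ'=-2.3326 (straight) → pose (-1.0262, -3.8764, -2.3326)
step 5: θ'=-0.5826 (R=0.2857) → pose (-0.9767, -4.3122, -0.5826)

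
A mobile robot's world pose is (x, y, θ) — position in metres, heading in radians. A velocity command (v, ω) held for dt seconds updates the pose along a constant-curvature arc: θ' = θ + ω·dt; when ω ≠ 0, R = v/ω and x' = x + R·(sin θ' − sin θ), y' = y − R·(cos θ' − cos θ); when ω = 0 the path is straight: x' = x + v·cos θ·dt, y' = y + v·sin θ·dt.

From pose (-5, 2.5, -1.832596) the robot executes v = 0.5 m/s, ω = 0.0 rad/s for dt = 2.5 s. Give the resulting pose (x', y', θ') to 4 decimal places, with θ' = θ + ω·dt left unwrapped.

(-5.3235, 1.2926, -1.8326)

θ' = -1.8326 + 0.0·2.5 = -1.8326
ω = 0 → straight: x' = -5 + 0.5·cos(-1.8326)·2.5 = -5.3235
y' = 2.5 + 0.5·sin(-1.8326)·2.5 = 1.2926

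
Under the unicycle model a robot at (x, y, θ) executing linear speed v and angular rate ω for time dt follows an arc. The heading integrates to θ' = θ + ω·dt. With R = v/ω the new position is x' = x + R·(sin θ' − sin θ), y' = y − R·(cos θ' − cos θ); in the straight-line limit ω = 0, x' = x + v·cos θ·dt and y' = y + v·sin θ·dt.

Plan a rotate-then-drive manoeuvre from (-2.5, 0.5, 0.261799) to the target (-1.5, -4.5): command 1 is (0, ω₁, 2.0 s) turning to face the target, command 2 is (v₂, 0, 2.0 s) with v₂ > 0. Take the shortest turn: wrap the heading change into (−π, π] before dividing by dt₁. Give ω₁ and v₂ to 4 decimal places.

ω₁ = -0.8176, v₂ = 2.5495

heading to target = atan2(-4.5−0.5, -1.5−-2.5) = -1.3734
Δθ = wrap(-1.3734 − 0.2618) = -1.6352; ω₁ = Δθ/dt₁ = -0.8176
distance = √((-1.5−-2.5)² + (-4.5−0.5)²) = 5.0990; v₂ = distance/dt₂ = 2.5495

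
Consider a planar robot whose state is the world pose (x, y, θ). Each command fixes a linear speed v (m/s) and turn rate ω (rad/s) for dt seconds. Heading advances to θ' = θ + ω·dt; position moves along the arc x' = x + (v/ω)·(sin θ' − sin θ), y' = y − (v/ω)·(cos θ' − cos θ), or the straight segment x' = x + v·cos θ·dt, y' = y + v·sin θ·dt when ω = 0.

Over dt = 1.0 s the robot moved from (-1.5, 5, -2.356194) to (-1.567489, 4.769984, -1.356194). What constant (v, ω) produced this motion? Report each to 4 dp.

v = 0.2500, ω = 1.0000

Δθ = -1.356194 − -2.356194 = 1.000000
ω = Δθ/dt = 1.000000/1.0 = 1.0000
R = −Δy/(cos θ' − cos θ) = 0.2500
v = R·ω = 0.2500·1.0000 = 0.2500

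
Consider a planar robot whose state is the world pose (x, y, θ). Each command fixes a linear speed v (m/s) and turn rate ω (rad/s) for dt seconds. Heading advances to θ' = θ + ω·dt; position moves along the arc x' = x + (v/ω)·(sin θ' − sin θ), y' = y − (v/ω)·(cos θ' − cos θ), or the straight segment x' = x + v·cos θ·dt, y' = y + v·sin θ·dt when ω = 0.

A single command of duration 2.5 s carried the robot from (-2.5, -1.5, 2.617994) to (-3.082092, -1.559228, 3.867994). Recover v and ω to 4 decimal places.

Δθ = 3.867994 − 2.617994 = 1.250000
ω = Δθ/dt = 1.250000/2.5 = 0.5000
R = Δx/(sin θ' − sin θ) = 0.5000
v = R·ω = 0.5000·0.5000 = 0.2500

v = 0.2500, ω = 0.5000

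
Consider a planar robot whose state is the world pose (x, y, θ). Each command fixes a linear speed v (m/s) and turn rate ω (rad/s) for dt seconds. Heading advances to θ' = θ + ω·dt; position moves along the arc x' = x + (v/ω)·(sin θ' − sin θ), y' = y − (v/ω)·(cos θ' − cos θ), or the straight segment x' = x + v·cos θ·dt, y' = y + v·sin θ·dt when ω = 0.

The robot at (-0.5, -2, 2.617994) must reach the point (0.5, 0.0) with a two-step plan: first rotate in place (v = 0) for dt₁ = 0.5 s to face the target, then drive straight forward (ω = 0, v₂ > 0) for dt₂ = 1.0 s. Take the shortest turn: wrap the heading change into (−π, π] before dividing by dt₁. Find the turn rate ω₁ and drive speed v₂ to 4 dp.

heading to target = atan2(0−-2, 0.5−-0.5) = 1.1071
Δθ = wrap(1.1071 − 2.6180) = -1.5108; ω₁ = Δθ/dt₁ = -3.0217
distance = √((0.5−-0.5)² + (0−-2)²) = 2.2361; v₂ = distance/dt₂ = 2.2361

ω₁ = -3.0217, v₂ = 2.2361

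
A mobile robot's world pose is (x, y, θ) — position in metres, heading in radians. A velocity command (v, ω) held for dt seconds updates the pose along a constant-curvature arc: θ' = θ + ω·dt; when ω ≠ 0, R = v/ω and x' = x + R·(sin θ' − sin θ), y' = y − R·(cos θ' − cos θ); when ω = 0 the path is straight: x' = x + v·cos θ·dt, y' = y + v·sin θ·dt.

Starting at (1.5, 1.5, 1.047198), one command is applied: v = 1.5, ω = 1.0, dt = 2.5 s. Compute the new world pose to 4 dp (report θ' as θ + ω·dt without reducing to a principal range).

(-0.3909, 3.6283, 3.5472)

θ' = 1.0472 + 1.0·2.5 = 3.5472
R = v/ω = 1.5/1.0 = 1.5000
x' = 1.5 + 1.5000·(sin 3.5472 − sin 1.0472) = -0.3909
y' = 1.5 − 1.5000·(cos 3.5472 − cos 1.0472) = 3.6283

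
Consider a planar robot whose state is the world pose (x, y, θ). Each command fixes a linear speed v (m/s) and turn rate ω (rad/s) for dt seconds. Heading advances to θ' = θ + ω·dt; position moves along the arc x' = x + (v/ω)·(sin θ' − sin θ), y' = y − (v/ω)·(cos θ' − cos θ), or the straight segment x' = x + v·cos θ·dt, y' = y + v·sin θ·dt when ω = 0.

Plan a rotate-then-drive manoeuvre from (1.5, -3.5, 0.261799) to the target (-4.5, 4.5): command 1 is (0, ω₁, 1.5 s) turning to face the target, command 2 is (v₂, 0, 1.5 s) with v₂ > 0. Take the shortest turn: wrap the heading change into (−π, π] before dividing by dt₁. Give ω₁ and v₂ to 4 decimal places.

heading to target = atan2(4.5−-3.5, -4.5−1.5) = 2.2143
Δθ = wrap(2.2143 − 0.2618) = 1.9525; ω₁ = Δθ/dt₁ = 1.3017
distance = √((-4.5−1.5)² + (4.5−-3.5)²) = 10.0000; v₂ = distance/dt₂ = 6.6667

ω₁ = 1.3017, v₂ = 6.6667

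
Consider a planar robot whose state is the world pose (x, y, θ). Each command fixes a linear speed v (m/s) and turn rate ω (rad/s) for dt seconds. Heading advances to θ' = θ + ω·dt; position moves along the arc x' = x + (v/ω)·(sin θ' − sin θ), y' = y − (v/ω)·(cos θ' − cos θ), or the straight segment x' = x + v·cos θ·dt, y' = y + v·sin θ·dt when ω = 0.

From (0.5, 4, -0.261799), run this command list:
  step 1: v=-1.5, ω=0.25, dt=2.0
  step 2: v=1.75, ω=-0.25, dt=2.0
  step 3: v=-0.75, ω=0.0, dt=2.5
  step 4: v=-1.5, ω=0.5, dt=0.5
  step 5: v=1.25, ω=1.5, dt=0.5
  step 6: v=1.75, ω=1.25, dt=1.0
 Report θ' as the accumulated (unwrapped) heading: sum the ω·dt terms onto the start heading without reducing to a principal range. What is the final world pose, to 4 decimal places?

step 1: θ'=0.2382 (R=-6.0000) → pose (-2.4686, 4.0350, 0.2382)
step 2: θ'=-0.2618 (R=-7.0000) → pose (0.9948, 3.9942, -0.2618)
step 3: θ'=-0.2618 (straight) → pose (-0.8163, 4.4794, -0.2618)
step 4: θ'=-0.0118 (R=-3.0000) → pose (-1.5574, 4.5815, -0.0118)
step 5: θ'=0.7382 (R=0.8333) → pose (-0.9868, 4.7983, 0.7382)
step 6: θ'=1.9882 (R=1.4000) → pose (-0.6491, 6.4014, 1.9882)

(-0.6491, 6.4014, 1.9882)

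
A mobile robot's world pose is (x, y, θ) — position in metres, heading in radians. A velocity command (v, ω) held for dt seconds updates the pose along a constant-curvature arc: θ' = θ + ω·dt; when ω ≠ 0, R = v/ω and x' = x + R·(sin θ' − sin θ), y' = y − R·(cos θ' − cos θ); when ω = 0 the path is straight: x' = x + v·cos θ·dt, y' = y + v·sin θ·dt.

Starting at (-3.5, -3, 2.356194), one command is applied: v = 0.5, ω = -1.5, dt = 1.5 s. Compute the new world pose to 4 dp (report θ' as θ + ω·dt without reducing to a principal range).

θ' = 2.3562 + -1.5·1.5 = 0.1062
R = v/ω = 0.5/-1.5 = -0.3333
x' = -3.5 + -0.3333·(sin 0.1062 − sin 2.3562) = -3.2996
y' = -3 − -0.3333·(cos 0.1062 − cos 2.3562) = -2.4328

(-3.2996, -2.4328, 0.1062)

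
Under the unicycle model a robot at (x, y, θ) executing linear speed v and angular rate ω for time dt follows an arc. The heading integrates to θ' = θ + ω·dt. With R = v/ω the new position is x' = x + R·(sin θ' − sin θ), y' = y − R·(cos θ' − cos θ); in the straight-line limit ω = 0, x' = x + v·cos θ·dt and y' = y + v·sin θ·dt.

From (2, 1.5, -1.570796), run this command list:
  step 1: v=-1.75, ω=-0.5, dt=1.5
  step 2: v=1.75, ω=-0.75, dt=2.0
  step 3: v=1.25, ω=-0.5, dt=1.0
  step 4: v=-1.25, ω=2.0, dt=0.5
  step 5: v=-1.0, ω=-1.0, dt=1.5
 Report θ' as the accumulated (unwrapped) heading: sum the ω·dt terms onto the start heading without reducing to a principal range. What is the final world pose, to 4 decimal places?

step 1: θ'=-2.3208 (R=3.5000) → pose (2.9391, 3.8857, -2.3208)
step 2: θ'=-3.8208 (R=-2.3333) → pose (-0.2339, 3.6607, -3.8208)
step 3: θ'=-4.3208 (R=-2.5000) → pose (-0.9742, 4.6518, -4.3208)
step 4: θ'=-3.3208 (R=-0.6250) → pose (-0.5080, 4.2753, -3.3208)
step 5: θ'=-4.8208 (R=1.0000) → pose (0.3079, 3.1831, -4.8208)

(0.3079, 3.1831, -4.8208)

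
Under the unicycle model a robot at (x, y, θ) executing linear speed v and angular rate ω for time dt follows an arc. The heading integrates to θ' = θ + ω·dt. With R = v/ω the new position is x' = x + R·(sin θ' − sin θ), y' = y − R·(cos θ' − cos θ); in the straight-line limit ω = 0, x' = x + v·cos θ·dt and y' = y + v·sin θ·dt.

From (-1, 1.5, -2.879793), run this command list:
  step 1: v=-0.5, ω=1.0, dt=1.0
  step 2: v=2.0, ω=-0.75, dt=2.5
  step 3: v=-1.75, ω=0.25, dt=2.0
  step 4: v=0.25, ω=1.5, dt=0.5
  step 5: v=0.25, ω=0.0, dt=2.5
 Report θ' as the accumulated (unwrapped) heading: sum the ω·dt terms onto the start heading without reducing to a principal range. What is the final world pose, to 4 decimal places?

step 1: θ'=-1.8798 (R=-0.5000) → pose (-0.6531, 1.8309, -1.8798)
step 2: θ'=-3.7548 (R=-2.6667) → pose (-4.7281, 0.4610, -3.7548)
step 3: θ'=-3.2548 (R=-7.0000) → pose (-1.4904, -0.7695, -3.2548)
step 4: θ'=-2.5048 (R=0.1667) → pose (-1.6083, -0.8011, -2.5048)
step 5: θ'=-2.5048 (straight) → pose (-2.1108, -1.1727, -2.5048)

(-2.1108, -1.1727, -2.5048)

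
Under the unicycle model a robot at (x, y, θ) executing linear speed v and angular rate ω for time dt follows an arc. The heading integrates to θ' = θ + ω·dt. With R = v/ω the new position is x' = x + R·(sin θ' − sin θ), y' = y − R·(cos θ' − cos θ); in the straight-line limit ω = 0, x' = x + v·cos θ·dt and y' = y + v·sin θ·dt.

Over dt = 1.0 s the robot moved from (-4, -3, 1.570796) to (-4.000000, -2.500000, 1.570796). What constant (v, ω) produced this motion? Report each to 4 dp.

Δθ = 1.570796 − 1.570796 = 0.000000
ω = Δθ/dt = 0.000000/1.0 = 0.0000
ω = 0 → v = (Δx·cos θ + Δy·sin θ)/dt = 0.5000

v = 0.5000, ω = 0.0000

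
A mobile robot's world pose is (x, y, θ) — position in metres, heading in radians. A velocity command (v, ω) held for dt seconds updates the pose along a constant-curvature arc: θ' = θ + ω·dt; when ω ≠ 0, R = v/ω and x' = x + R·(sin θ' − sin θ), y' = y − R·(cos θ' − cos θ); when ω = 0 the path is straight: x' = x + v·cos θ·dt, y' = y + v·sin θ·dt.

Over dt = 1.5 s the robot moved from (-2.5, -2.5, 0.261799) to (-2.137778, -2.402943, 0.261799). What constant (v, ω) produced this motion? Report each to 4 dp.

v = 0.2500, ω = 0.0000

Δθ = 0.261799 − 0.261799 = 0.000000
ω = Δθ/dt = 0.000000/1.5 = 0.0000
ω = 0 → v = (Δx·cos θ + Δy·sin θ)/dt = 0.2500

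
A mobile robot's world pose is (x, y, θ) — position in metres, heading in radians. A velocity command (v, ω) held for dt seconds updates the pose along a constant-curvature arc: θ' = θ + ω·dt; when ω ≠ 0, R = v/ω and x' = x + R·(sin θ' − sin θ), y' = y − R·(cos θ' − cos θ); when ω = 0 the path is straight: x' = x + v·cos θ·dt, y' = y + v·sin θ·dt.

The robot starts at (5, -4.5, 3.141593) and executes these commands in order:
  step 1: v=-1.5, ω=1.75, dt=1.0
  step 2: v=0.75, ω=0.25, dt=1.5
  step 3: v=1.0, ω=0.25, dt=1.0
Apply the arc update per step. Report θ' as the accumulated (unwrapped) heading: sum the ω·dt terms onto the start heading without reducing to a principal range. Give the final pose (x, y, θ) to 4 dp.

(6.8710, -5.3102, 5.5166)

step 1: θ'=4.8916 (R=-0.8571) → pose (5.8434, -3.4901, 4.8916)
step 2: θ'=5.2666 (R=3.0000) → pose (6.2444, -4.5341, 5.2666)
step 3: θ'=5.5166 (R=4.0000) → pose (6.8710, -5.3102, 5.5166)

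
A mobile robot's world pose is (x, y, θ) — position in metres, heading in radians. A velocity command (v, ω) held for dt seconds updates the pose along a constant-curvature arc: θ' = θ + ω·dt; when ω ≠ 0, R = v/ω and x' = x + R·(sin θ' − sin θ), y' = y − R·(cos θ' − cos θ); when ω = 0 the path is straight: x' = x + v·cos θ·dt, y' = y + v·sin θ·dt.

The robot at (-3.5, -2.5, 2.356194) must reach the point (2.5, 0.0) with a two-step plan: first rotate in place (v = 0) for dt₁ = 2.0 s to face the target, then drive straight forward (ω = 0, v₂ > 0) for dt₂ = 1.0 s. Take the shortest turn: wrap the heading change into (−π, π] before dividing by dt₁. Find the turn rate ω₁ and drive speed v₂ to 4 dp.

heading to target = atan2(0−-2.5, 2.5−-3.5) = 0.3948
Δθ = wrap(0.3948 − 2.3562) = -1.9614; ω₁ = Δθ/dt₁ = -0.9807
distance = √((2.5−-3.5)² + (0−-2.5)²) = 6.5000; v₂ = distance/dt₂ = 6.5000

ω₁ = -0.9807, v₂ = 6.5000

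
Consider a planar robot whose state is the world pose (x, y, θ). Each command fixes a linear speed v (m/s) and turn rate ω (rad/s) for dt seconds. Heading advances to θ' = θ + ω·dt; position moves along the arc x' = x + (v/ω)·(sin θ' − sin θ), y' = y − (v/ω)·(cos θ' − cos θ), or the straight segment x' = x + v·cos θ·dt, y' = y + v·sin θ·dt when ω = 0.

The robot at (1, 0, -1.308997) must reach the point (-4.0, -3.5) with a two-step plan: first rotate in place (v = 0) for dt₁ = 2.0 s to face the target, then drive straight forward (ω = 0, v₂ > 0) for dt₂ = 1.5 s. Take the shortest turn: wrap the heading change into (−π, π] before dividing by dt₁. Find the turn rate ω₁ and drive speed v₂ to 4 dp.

ω₁ = -0.6109, v₂ = 4.0689

heading to target = atan2(-3.5−0, -4−1) = -2.5309
Δθ = wrap(-2.5309 − -1.3090) = -1.2219; ω₁ = Δθ/dt₁ = -0.6109
distance = √((-4−1)² + (-3.5−0)²) = 6.1033; v₂ = distance/dt₂ = 4.0689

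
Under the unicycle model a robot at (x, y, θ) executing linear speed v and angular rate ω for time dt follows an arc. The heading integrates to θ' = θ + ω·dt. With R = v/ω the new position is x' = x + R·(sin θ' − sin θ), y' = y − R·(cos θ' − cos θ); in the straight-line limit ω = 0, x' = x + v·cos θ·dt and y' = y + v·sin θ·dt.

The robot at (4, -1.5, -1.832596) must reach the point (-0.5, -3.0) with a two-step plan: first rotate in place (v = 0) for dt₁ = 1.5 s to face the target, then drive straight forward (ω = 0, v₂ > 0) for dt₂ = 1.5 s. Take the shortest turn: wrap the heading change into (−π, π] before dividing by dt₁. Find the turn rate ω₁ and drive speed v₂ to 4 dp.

heading to target = atan2(-3−-1.5, -0.5−4) = -2.8198
Δθ = wrap(-2.8198 − -1.8326) = -0.9872; ω₁ = Δθ/dt₁ = -0.6582
distance = √((-0.5−4)² + (-3−-1.5)²) = 4.7434; v₂ = distance/dt₂ = 3.1623

ω₁ = -0.6582, v₂ = 3.1623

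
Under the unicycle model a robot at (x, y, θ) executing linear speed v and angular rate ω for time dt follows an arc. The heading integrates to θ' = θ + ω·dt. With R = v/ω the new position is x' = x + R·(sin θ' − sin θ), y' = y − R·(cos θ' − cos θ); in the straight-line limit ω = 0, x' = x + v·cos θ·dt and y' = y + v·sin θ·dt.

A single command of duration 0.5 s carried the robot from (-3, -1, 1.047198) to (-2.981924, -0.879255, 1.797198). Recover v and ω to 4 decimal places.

Δθ = 1.797198 − 1.047198 = 0.750000
ω = Δθ/dt = 0.750000/0.5 = 1.5000
R = −Δy/(cos θ' − cos θ) = 0.1667
v = R·ω = 0.1667·1.5000 = 0.2500

v = 0.2500, ω = 1.5000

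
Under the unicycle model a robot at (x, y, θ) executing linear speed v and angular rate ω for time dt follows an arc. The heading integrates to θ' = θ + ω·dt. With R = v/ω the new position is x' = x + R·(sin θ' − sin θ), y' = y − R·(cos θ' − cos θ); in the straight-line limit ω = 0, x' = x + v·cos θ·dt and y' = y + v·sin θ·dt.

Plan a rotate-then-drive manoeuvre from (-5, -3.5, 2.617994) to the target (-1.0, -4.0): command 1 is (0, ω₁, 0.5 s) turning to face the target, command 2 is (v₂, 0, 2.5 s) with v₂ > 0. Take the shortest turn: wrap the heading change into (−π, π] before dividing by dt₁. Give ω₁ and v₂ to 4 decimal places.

heading to target = atan2(-4−-3.5, -1−-5) = -0.1244
Δθ = wrap(-0.1244 − 2.6180) = -2.7423; ω₁ = Δθ/dt₁ = -5.4847
distance = √((-1−-5)² + (-4−-3.5)²) = 4.0311; v₂ = distance/dt₂ = 1.6125

ω₁ = -5.4847, v₂ = 1.6125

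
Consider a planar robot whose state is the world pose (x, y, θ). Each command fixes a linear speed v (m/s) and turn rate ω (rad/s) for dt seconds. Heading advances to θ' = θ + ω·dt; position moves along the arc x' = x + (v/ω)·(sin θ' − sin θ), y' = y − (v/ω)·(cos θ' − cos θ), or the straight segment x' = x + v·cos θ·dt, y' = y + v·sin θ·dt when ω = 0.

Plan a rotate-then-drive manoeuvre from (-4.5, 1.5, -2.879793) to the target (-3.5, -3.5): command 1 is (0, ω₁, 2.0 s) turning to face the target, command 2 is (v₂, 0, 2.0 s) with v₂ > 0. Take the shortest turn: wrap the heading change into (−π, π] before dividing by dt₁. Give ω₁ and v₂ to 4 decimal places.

heading to target = atan2(-3.5−1.5, -3.5−-4.5) = -1.3734
Δθ = wrap(-1.3734 − -2.8798) = 1.5064; ω₁ = Δθ/dt₁ = 0.7532
distance = √((-3.5−-4.5)² + (-3.5−1.5)²) = 5.0990; v₂ = distance/dt₂ = 2.5495

ω₁ = 0.7532, v₂ = 2.5495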